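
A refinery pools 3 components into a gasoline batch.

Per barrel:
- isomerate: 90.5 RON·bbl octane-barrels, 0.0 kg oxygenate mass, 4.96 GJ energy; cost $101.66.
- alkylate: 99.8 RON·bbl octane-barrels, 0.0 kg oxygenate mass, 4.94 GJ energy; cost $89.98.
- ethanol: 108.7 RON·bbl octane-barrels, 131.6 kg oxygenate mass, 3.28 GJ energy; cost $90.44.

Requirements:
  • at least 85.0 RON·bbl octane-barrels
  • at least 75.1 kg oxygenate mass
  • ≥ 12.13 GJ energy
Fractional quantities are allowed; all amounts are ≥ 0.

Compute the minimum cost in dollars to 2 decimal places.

$238.46

Let x1 = barrels of isomerate, x2 = barrels of alkylate, x3 = barrels of ethanol.
min 101.66x1 + 89.98x2 + 90.44x3 subject to:
  90.5x1 + 99.8x2 + 108.7x3 ≥ 85   (octane-barrels)
  131.6x3 ≥ 75.1   (oxygenate mass)
  4.96x1 + 4.94x2 + 3.28x3 ≥ 12.13   (energy)
  x1, x2, x3 ≥ 0.
The optimal basis is {alkylate, ethanol}; isomerate drops out. There the oxygenate mass and energy constraints are tight.
So alkylate = 2.0766 barrels, ethanol = 0.57067 barrels.
Objective = 89.98·2.0766 + 90.44·0.57067 = 238.4639.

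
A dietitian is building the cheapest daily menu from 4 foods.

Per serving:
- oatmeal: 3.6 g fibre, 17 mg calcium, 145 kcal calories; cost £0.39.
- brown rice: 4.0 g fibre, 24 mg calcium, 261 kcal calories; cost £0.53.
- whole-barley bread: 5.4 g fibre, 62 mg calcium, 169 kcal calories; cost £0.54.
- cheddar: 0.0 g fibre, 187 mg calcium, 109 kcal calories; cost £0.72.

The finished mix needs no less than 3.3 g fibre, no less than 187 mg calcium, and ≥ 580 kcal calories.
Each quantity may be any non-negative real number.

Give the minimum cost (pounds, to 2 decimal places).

£1.55

Let x1 = servings of oatmeal, x2 = servings of brown rice, x3 = servings of whole-barley bread, x4 = servings of cheddar.
Minimize 0.39x1 + 0.53x2 + 0.54x3 + 0.72x4 subject to:
  3.6x1 + 4x2 + 5.4x3 ≥ 3.3   (fibre)
  17x1 + 24x2 + 62x3 + 187x4 ≥ 187   (calcium)
  145x1 + 261x2 + 169x3 + 109x4 ≥ 580   (calories)
  x1, x2, x3, x4 ≥ 0.
The optimal basis is {brown rice, cheddar}; oatmeal, whole-barley bread drop out. There the calcium and calories constraints are tight.
Optimal quantities: brown rice = 1.907 servings, cheddar = 0.7553 servings.
Cost = 0.53·1.907 + 0.72·0.7553 = 1.5545.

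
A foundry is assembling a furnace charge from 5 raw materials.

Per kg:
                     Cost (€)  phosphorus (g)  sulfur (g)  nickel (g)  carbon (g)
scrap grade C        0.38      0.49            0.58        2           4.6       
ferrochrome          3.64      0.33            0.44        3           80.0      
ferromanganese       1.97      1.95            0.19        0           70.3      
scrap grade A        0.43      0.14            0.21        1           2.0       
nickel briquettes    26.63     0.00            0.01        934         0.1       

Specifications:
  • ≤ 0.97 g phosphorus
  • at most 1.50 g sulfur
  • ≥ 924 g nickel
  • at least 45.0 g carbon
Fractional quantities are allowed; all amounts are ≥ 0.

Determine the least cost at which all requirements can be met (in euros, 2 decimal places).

Let x1 = kg of scrap grade C, x2 = kg of ferrochrome, x3 = kg of ferromanganese, x4 = kg of scrap grade A, x5 = kg of nickel briquettes.
min 0.38x1 + 3.64x2 + 1.97x3 + 0.43x4 + 26.63x5 subject to:
  0.49x1 + 0.33x2 + 1.95x3 + 0.14x4 ≤ 0.97   (phosphorus)
  0.58x1 + 0.44x2 + 0.19x3 + 0.21x4 + 0.01x5 ≤ 1.5   (sulfur)
  2x1 + 3x2 + 1x4 + 934x5 ≥ 924   (nickel)
  4.6x1 + 80x2 + 70.3x3 + 2x4 + 0.1x5 ≥ 45   (carbon)
  x1, x2, x3, x4, x5 ≥ 0.
The cheapest feasible vertex uses only ferrochrome, ferromanganese, nickel briquettes; scrap grade C, scrap grade A are not used. The phosphorus, nickel, carbon requirements are met with equality.
So ferrochrome = 0.1458 kg, ferromanganese = 0.4728 kg, nickel briquettes = 0.9888 kg.
Objective = 3.64·0.1458 + 1.97·0.4728 + 26.63·0.9888 = 27.7939.

€27.79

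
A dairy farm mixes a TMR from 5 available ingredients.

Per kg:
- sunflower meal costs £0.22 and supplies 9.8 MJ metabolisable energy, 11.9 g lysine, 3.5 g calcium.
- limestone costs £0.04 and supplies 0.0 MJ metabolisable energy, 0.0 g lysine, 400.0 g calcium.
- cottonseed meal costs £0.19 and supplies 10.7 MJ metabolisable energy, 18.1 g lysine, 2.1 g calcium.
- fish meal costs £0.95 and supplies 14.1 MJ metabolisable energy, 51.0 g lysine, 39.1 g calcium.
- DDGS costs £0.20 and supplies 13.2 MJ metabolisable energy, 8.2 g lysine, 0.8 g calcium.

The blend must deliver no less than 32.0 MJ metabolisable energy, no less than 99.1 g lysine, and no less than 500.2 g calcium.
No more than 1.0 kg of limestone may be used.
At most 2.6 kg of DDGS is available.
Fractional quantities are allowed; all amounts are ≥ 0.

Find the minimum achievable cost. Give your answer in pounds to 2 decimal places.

Set it up as a linear program. Let x1 = kg of sunflower meal, x2 = kg of limestone, x3 = kg of cottonseed meal, x4 = kg of fish meal, x5 = kg of DDGS.
Minimise 0.22x1 + 0.04x2 + 0.19x3 + 0.95x4 + 0.2x5 s.t.:
  9.8x1 + 10.7x3 + 14.1x4 + 13.2x5 ≥ 32   (metabolisable energy)
  11.9x1 + 18.1x3 + 51x4 + 8.2x5 ≥ 99.1   (lysine)
  3.5x1 + 400x2 + 2.1x3 + 39.1x4 + 0.8x5 ≥ 500.2   (calcium)
  x2 ≤ 1
  x5 ≤ 2.6
  x1, x2, x3, x4, x5 ≥ 0.
The cheapest feasible vertex uses only limestone, fish meal; sunflower meal, cottonseed meal, DDGS are not used. There the calcium and the limestone cap constraints are tight.
Optimal quantities: limestone = 1 kg, fish meal = 2.563 kg.
Hence cost = 0.04·1 + 0.95·2.563 = £2.4749.

£2.47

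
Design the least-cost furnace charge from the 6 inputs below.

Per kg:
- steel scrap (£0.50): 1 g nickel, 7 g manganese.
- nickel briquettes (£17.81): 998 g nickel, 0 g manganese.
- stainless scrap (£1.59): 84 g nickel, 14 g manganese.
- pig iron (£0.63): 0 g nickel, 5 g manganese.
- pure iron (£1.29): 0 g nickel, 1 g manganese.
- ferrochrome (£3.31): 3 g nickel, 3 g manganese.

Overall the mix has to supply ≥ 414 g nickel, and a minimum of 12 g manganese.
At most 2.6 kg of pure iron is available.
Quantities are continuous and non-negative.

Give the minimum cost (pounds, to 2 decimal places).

£7.47

Let x1 = kg of steel scrap, x2 = kg of nickel briquettes, x3 = kg of stainless scrap, x4 = kg of pig iron, x5 = kg of pure iron, x6 = kg of ferrochrome.
min 0.5x1 + 17.81x2 + 1.59x3 + 0.63x4 + 1.29x5 + 3.31x6 with:
  1x1 + 998x2 + 84x3 + 3x6 ≥ 414   (nickel)
  7x1 + 14x3 + 5x4 + 1x5 + 3x6 ≥ 12   (manganese)
  x5 ≤ 2.6
  x1, x2, x3, x4, x5, x6 ≥ 0.
The minimum-cost mix takes nothing from steel scrap, pig iron, pure iron, ferrochrome — only nickel briquettes, stainless scrap. Binding constraints: nickel and manganese.
Solving gives x2 = 0.3427, x3 = 0.8571.
Hence cost = 17.81·0.3427 + 1.59·0.8571 = £7.4663.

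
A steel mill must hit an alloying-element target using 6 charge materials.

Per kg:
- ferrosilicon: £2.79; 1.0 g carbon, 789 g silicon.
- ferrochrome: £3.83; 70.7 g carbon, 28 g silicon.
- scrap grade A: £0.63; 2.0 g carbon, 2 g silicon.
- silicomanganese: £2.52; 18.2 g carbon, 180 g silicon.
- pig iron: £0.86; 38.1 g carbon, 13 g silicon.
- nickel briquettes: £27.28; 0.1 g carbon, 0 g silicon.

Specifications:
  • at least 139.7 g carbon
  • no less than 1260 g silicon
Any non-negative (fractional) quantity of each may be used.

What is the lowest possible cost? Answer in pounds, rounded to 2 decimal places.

Let x1 = kg of ferrosilicon, x2 = kg of ferrochrome, x3 = kg of scrap grade A, x4 = kg of silicomanganese, x5 = kg of pig iron, x6 = kg of nickel briquettes.
min 2.79x1 + 3.83x2 + 0.63x3 + 2.52x4 + 0.86x5 + 27.28x6 subject to:
  1x1 + 70.7x2 + 2x3 + 18.2x4 + 38.1x5 + 0.1x6 ≥ 139.7   (carbon)
  789x1 + 28x2 + 2x3 + 180x4 + 13x5 ≥ 1260   (silicon)
  x1, x2, x3, x4, x5, x6 ≥ 0.
The optimal basis is {ferrosilicon, pig iron}; ferrochrome, scrap grade A, silicomanganese, nickel briquettes drop out. The carbon and silicon requirements are met with equality.
That vertex is x1 = 1.537, x5 = 3.626.
Hence cost = 2.79·1.537 + 0.86·3.626 = £7.4066.

£7.41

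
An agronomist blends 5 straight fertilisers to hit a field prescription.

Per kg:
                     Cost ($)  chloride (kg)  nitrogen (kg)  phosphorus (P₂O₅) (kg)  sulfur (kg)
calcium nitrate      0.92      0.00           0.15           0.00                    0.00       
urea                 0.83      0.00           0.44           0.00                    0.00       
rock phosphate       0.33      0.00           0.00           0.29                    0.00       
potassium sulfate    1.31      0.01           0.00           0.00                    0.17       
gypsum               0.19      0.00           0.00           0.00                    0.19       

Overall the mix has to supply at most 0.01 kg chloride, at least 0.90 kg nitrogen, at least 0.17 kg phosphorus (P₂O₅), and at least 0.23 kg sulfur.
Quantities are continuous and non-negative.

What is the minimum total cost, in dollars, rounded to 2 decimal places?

$2.12

Set it up as a linear program. Let x1 = kg of calcium nitrate, x2 = kg of urea, x3 = kg of rock phosphate, x4 = kg of potassium sulfate, x5 = kg of gypsum.
Minimize 0.92x1 + 0.83x2 + 0.33x3 + 1.31x4 + 0.19x5 with:
  0.01x4 ≤ 0.01   (chloride)
  0.15x1 + 0.44x2 ≥ 0.9   (nitrogen)
  0.29x3 ≥ 0.17   (phosphorus (P₂O₅))
  0.17x4 + 0.19x5 ≥ 0.23   (sulfur)
  x1, x2, x3, x4, x5 ≥ 0.
The optimal basis is {urea, rock phosphate, gypsum}; calcium nitrate, potassium sulfate drop out. Binding constraints: nitrogen, phosphorus (P₂O₅), sulfur.
Solving gives x2 = 2.045, x3 = 0.5862, x5 = 1.211.
Cost = 0.83·2.045 + 0.33·0.5862 + 0.19·1.211 = 2.1209.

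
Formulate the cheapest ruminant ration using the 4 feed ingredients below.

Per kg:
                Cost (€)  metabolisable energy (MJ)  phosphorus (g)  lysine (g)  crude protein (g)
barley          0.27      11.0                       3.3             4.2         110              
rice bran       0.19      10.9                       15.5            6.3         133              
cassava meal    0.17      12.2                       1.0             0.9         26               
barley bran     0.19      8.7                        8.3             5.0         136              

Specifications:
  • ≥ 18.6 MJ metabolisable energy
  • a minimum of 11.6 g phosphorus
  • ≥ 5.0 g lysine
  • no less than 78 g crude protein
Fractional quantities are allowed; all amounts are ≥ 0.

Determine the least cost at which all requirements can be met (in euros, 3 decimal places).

Let x1 = kg of barley, x2 = kg of rice bran, x3 = kg of cassava meal, x4 = kg of barley bran.
Minimize 0.27x1 + 0.19x2 + 0.17x3 + 0.19x4 subject to:
  11x1 + 10.9x2 + 12.2x3 + 8.7x4 ≥ 18.6   (metabolisable energy)
  3.3x1 + 15.5x2 + 1x3 + 8.3x4 ≥ 11.6   (phosphorus)
  4.2x1 + 6.3x2 + 0.9x3 + 5x4 ≥ 5   (lysine)
  110x1 + 133x2 + 26x3 + 136x4 ≥ 78   (crude protein)
  x1, x2, x3, x4 ≥ 0.
At the optimum only rice bran, cassava meal are positive (barley, barley bran = 0). Binding constraints: metabolisable energy and phosphorus.
That vertex is x2 = 0.6898, x3 = 0.9083.
Total cost: 0.19·0.6898 + 0.17·0.9083 = 0.28547.

€0.285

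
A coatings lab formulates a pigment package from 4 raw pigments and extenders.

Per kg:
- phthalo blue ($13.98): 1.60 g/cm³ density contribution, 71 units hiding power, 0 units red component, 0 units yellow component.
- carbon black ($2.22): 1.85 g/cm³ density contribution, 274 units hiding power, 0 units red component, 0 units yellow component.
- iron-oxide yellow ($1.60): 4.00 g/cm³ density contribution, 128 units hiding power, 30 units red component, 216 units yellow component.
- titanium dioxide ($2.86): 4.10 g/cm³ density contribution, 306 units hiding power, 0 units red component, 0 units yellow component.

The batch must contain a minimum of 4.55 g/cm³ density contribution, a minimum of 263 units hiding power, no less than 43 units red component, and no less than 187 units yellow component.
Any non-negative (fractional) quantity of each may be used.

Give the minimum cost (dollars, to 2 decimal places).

$2.94

Treat it as an LP. Let x1 = kg of phthalo blue, x2 = kg of carbon black, x3 = kg of iron-oxide yellow, x4 = kg of titanium dioxide.
Minimize 13.98x1 + 2.22x2 + 1.6x3 + 2.86x4 with:
  1.6x1 + 1.85x2 + 4x3 + 4.1x4 ≥ 4.55   (density contribution)
  71x1 + 274x2 + 128x3 + 306x4 ≥ 263   (hiding power)
  30x3 ≥ 43   (red component)
  216x3 ≥ 187   (yellow component)
  x1, x2, x3, x4 ≥ 0.
The cheapest feasible vertex uses only carbon black, iron-oxide yellow; phthalo blue, titanium dioxide are not used. The hiding power and red component requirements are met with equality.
So carbon black = 0.2903 kg, iron-oxide yellow = 1.433 kg.
Total cost: 2.22·0.2903 + 1.6·1.433 = 2.9373.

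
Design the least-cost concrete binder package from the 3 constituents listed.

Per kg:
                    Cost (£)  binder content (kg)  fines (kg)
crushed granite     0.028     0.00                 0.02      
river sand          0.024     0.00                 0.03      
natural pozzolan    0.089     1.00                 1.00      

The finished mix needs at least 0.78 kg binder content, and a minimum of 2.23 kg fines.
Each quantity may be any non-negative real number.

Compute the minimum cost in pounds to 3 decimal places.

£0.198

This is a linear program. Let x1 = kg of crushed granite, x2 = kg of river sand, x3 = kg of natural pozzolan.
Minimize 0.028x1 + 0.024x2 + 0.089x3 subject to:
  1x3 ≥ 0.78   (binder content)
  0.02x1 + 0.03x2 + 1x3 ≥ 2.23   (fines)
  x1, x2, x3 ≥ 0.
The cheapest feasible vertex uses only natural pozzolan; crushed granite, river sand are not used. Binding constraint: fines.
That vertex is x3 = 2.23.
Total cost: 0.089·2.23 = 0.19847.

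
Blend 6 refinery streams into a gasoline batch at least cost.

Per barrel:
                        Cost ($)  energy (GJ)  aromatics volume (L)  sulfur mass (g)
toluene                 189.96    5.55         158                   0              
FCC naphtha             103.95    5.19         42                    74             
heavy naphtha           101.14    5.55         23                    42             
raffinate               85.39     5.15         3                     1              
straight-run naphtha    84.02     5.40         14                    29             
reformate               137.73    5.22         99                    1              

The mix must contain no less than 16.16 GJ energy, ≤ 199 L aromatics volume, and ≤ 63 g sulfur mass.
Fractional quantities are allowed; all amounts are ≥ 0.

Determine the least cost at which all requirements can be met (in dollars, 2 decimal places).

$256.13

Set it up as a linear program. Let x1 = barrels of toluene, x2 = barrels of FCC naphtha, x3 = barrels of heavy naphtha, x4 = barrels of raffinate, x5 = barrels of straight-run naphtha, x6 = barrels of reformate.
Minimize 189.96x1 + 103.95x2 + 101.14x3 + 85.39x4 + 84.02x5 + 137.73x6 s.t.:
  5.55x1 + 5.19x2 + 5.55x3 + 5.15x4 + 5.4x5 + 5.22x6 ≥ 16.16   (energy)
  158x1 + 42x2 + 23x3 + 3x4 + 14x5 + 99x6 ≤ 199   (aromatics volume)
  74x2 + 42x3 + 1x4 + 29x5 + 1x6 ≤ 63   (sulfur mass)
  x1, x2, x3, x4, x5, x6 ≥ 0.
The cheapest feasible vertex uses only raffinate, straight-run naphtha; toluene, FCC naphtha, heavy naphtha, reformate are not used. The energy and sulfur mass requirements are met with equality.
So raffinate = 0.89225 barrels, straight-run naphtha = 2.1416 barrels.
Hence cost = 85.39·0.89225 + 84.02·2.1416 = $256.1265.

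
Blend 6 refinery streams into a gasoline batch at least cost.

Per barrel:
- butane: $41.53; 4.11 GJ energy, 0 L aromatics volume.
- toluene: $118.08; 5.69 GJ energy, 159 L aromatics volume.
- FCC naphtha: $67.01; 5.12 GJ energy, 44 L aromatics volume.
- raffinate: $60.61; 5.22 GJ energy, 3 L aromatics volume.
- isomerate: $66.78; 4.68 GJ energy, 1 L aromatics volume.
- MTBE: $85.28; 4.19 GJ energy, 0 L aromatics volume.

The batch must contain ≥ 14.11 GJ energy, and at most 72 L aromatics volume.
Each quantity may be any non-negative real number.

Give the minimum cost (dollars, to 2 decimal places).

$142.58

Treat it as an LP. Let x1 = barrels of butane, x2 = barrels of toluene, x3 = barrels of FCC naphtha, x4 = barrels of raffinate, x5 = barrels of isomerate, x6 = barrels of MTBE.
min 41.53x1 + 118.08x2 + 67.01x3 + 60.61x4 + 66.78x5 + 85.28x6 subject to:
  4.11x1 + 5.69x2 + 5.12x3 + 5.22x4 + 4.68x5 + 4.19x6 ≥ 14.11   (energy)
  159x2 + 44x3 + 3x4 + 1x5 ≤ 72   (aromatics volume)
  x1, x2, x3, x4, x5, x6 ≥ 0.
The minimum-cost mix takes nothing from toluene, FCC naphtha, raffinate, isomerate, MTBE — only butane. The energy requirement is met with equality.
So butane = 3.4331 barrels.
Objective = 41.53·3.4331 = 142.5766.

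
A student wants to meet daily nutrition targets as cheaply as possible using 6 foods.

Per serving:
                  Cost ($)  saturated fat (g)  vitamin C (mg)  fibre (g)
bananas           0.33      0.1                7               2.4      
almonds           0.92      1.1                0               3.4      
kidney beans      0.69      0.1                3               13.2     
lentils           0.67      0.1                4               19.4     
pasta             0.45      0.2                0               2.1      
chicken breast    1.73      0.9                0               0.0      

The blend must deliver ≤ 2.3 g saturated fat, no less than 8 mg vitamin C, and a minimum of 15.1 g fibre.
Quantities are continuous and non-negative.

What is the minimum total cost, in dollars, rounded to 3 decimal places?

Treat it as an LP. Let x1 = servings of bananas, x2 = servings of almonds, x3 = servings of kidney beans, x4 = servings of lentils, x5 = servings of pasta, x6 = servings of chicken breast.
min 0.33x1 + 0.92x2 + 0.69x3 + 0.67x4 + 0.45x5 + 1.73x6 with:
  0.1x1 + 1.1x2 + 0.1x3 + 0.1x4 + 0.2x5 + 0.9x6 ≤ 2.3   (saturated fat)
  7x1 + 3x3 + 4x4 ≥ 8   (vitamin C)
  2.4x1 + 3.4x2 + 13.2x3 + 19.4x4 + 2.1x5 ≥ 15.1   (fibre)
  x1, x2, x3, x4, x5, x6 ≥ 0.
The cheapest feasible vertex uses only bananas, lentils; almonds, kidney beans, pasta, chicken breast are not used. The vitamin C and fibre requirements are met with equality.
Solving gives x1 = 0.7512, x4 = 0.6854.
Cost = 0.33·0.7512 + 0.67·0.6854 = 0.70711.

$0.707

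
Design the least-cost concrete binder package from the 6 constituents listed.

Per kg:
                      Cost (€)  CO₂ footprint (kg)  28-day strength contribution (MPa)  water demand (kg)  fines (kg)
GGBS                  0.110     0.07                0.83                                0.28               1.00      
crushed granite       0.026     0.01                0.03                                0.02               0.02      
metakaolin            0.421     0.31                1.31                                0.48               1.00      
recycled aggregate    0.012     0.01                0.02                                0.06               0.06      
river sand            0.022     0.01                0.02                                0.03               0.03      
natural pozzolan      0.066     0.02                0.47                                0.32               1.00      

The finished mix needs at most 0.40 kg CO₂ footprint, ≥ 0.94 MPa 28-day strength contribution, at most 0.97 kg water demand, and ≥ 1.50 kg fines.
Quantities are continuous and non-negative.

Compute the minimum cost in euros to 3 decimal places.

€0.128

Let x1 = kg of GGBS, x2 = kg of crushed granite, x3 = kg of metakaolin, x4 = kg of recycled aggregate, x5 = kg of river sand, x6 = kg of natural pozzolan.
Minimise 0.11x1 + 0.026x2 + 0.421x3 + 0.012x4 + 0.022x5 + 0.066x6 with:
  0.07x1 + 0.01x2 + 0.31x3 + 0.01x4 + 0.01x5 + 0.02x6 ≤ 0.4   (CO₂ footprint)
  0.83x1 + 0.03x2 + 1.31x3 + 0.02x4 + 0.02x5 + 0.47x6 ≥ 0.94   (28-day strength contribution)
  0.28x1 + 0.02x2 + 0.48x3 + 0.06x4 + 0.03x5 + 0.32x6 ≤ 0.97   (water demand)
  1x1 + 0.02x2 + 1x3 + 0.06x4 + 0.03x5 + 1x6 ≥ 1.5   (fines)
  x1, x2, x3, x4, x5, x6 ≥ 0.
The cheapest feasible vertex uses only GGBS, natural pozzolan; crushed granite, metakaolin, recycled aggregate, river sand are not used. Binding constraints: 28-day strength contribution and fines.
So GGBS = 0.6528 kg, natural pozzolan = 0.8472 kg.
Objective = 0.11·0.6528 + 0.066·0.8472 = 0.12772.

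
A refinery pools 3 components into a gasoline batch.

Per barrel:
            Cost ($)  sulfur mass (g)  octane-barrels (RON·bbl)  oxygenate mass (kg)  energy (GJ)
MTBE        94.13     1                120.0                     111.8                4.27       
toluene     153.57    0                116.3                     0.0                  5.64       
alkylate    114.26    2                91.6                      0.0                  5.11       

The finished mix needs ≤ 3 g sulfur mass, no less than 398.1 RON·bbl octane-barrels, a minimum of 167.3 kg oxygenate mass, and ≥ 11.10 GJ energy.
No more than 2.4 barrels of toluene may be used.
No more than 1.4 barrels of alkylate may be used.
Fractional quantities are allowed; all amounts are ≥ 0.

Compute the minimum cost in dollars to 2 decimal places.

Let x1 = barrels of MTBE, x2 = barrels of toluene, x3 = barrels of alkylate.
min 94.13x1 + 153.57x2 + 114.26x3 subject to:
  1x1 + 2x3 ≤ 3   (sulfur mass)
  120x1 + 116.3x2 + 91.6x3 ≥ 398.1   (octane-barrels)
  111.8x1 ≥ 167.3   (oxygenate mass)
  4.27x1 + 5.64x2 + 5.11x3 ≥ 11.1   (energy)
  x2 ≤ 2.4
  x3 ≤ 1.4
  x1, x2, x3 ≥ 0.
The cheapest feasible vertex uses only MTBE, toluene; alkylate is not used. The sulfur mass and octane-barrels requirements are met with equality.
Solving gives x1 = 3, x2 = 0.3276.
Total cost: 94.13·3 + 153.57·0.3276 = 332.6995.

$332.70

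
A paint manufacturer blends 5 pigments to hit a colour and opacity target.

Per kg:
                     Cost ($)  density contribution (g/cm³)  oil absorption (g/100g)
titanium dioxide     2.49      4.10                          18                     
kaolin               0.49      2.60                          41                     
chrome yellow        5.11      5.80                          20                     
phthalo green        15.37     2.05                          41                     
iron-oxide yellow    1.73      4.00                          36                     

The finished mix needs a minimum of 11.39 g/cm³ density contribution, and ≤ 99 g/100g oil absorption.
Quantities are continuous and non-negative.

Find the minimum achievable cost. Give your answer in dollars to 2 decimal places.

$5.06

Let x1 = kg of titanium dioxide, x2 = kg of kaolin, x3 = kg of chrome yellow, x4 = kg of phthalo green, x5 = kg of iron-oxide yellow.
Minimise 2.49x1 + 0.49x2 + 5.11x3 + 15.37x4 + 1.73x5 with:
  4.1x1 + 2.6x2 + 5.8x3 + 2.05x4 + 4x5 ≥ 11.39   (density contribution)
  18x1 + 41x2 + 20x3 + 41x4 + 36x5 ≤ 99   (oil absorption)
  x1, x2, x3, x4, x5 ≥ 0.
The cheapest feasible vertex uses only titanium dioxide, iron-oxide yellow; kaolin, chrome yellow, phthalo green are not used. The density contribution and oil absorption requirements are met with equality.
So titanium dioxide = 0.1857 kg, iron-oxide yellow = 2.657 kg.
Total cost: 2.49·0.1857 + 1.73·2.657 = 5.0590.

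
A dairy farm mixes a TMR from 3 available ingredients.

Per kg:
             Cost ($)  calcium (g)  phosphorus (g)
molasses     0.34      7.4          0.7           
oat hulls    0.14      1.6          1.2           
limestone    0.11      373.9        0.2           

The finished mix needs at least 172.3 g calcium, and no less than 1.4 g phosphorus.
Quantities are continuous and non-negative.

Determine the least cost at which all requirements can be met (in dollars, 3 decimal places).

Treat it as an LP. Let x1 = kg of molasses, x2 = kg of oat hulls, x3 = kg of limestone.
min 0.34x1 + 0.14x2 + 0.11x3 subject to:
  7.4x1 + 1.6x2 + 373.9x3 ≥ 172.3   (calcium)
  0.7x1 + 1.2x2 + 0.2x3 ≥ 1.4   (phosphorus)
  x1, x2, x3 ≥ 0.
The cheapest feasible vertex uses only oat hulls, limestone; molasses is not used. Binding constraints: calcium and phosphorus.
That vertex is x2 = 1.091, x3 = 0.4562.
Objective = 0.14·1.091 + 0.11·0.4562 = 0.20292.

$0.203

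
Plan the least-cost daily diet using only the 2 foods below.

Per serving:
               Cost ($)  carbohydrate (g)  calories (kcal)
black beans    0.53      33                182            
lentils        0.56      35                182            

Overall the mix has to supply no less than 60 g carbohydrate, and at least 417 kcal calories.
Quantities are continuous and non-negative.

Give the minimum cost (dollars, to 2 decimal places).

$1.21

Treat it as an LP. Let x1 = servings of black beans, x2 = servings of lentils.
Minimize 0.53x1 + 0.56x2 subject to:
  33x1 + 35x2 ≥ 60   (carbohydrate)
  182x1 + 182x2 ≥ 417   (calories)
  x1, x2 ≥ 0.
At the optimum only black beans is positive (lentils = 0). There the calories constraint is tight.
Solving gives x1 = 2.291.
Cost = 0.53·2.291 = 1.2142.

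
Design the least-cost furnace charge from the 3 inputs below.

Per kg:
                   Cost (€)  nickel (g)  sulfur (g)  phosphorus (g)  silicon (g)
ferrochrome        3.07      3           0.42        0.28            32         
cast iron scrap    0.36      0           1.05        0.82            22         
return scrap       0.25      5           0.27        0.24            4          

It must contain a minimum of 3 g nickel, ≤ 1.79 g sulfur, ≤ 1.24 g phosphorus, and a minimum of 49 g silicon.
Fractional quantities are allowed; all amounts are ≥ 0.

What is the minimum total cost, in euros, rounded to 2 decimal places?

€2.53

Let x1 = kg of ferrochrome, x2 = kg of cast iron scrap, x3 = kg of return scrap.
min 3.07x1 + 0.36x2 + 0.25x3 with:
  3x1 + 5x3 ≥ 3   (nickel)
  0.42x1 + 1.05x2 + 0.27x3 ≤ 1.79   (sulfur)
  0.28x1 + 0.82x2 + 0.24x3 ≤ 1.24   (phosphorus)
  32x1 + 22x2 + 4x3 ≥ 49   (silicon)
  x1, x2, x3 ≥ 0.
All 3 inputs are positive at the optimum. There the nickel, phosphorus, silicon constraints are tight.
Optimal quantities: ferrochrome = 0.6626 kg, cast iron scrap = 1.227 kg, return scrap = 0.2024 kg.
Cost = 3.07·0.6626 + 0.36·1.227 + 0.25·0.2024 = 2.5265.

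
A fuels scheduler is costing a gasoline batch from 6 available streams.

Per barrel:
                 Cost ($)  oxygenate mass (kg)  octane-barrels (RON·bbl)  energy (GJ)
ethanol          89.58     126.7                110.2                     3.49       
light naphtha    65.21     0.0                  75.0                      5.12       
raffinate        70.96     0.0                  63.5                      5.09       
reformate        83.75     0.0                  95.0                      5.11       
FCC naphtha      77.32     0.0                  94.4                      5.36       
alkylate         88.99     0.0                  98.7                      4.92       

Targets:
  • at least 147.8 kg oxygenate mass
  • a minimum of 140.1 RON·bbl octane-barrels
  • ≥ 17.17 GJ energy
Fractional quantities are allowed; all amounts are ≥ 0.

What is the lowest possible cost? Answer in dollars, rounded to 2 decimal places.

Let x1 = barrels of ethanol, x2 = barrels of light naphtha, x3 = barrels of raffinate, x4 = barrels of reformate, x5 = barrels of FCC naphtha, x6 = barrels of alkylate.
Minimize 89.58x1 + 65.21x2 + 70.96x3 + 83.75x4 + 77.32x5 + 88.99x6 with:
  126.7x1 ≥ 147.8   (oxygenate mass)
  110.2x1 + 75x2 + 63.5x3 + 95x4 + 94.4x5 + 98.7x6 ≥ 140.1   (octane-barrels)
  3.49x1 + 5.12x2 + 5.09x3 + 5.11x4 + 5.36x5 + 4.92x6 ≥ 17.17   (energy)
  x1, x2, x3, x4, x5, x6 ≥ 0.
The cheapest feasible vertex uses only ethanol, light naphtha; raffinate, reformate, FCC naphtha, alkylate are not used. There the oxygenate mass and energy constraints are tight.
So ethanol = 1.1665 barrels, light naphtha = 2.5584 barrels.
Cost = 89.58·1.1665 + 65.21·2.5584 = 271.3283.

$271.33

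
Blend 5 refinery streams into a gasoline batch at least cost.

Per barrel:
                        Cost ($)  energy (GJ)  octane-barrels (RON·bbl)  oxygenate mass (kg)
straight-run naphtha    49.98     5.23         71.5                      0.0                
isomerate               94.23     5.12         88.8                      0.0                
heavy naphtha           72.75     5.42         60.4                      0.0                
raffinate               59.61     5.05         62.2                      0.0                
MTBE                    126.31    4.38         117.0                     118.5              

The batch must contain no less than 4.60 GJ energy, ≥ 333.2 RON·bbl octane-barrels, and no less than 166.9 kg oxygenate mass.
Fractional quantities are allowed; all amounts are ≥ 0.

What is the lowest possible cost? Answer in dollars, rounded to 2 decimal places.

$295.62

Set it up as a linear program. Let x1 = barrels of straight-run naphtha, x2 = barrels of isomerate, x3 = barrels of heavy naphtha, x4 = barrels of raffinate, x5 = barrels of MTBE.
Minimise 49.98x1 + 94.23x2 + 72.75x3 + 59.61x4 + 126.31x5 subject to:
  5.23x1 + 5.12x2 + 5.42x3 + 5.05x4 + 4.38x5 ≥ 4.6   (energy)
  71.5x1 + 88.8x2 + 60.4x3 + 62.2x4 + 117x5 ≥ 333.2   (octane-barrels)
  118.5x5 ≥ 166.9   (oxygenate mass)
  x1, x2, x3, x4, x5 ≥ 0.
The optimal basis is {straight-run naphtha, MTBE}; isomerate, heavy naphtha, raffinate drop out. There the octane-barrels and oxygenate mass constraints are tight.
Solving gives x1 = 2.3554, x5 = 1.4084.
Objective = 49.98·2.3554 + 126.31·1.4084 = 295.6179.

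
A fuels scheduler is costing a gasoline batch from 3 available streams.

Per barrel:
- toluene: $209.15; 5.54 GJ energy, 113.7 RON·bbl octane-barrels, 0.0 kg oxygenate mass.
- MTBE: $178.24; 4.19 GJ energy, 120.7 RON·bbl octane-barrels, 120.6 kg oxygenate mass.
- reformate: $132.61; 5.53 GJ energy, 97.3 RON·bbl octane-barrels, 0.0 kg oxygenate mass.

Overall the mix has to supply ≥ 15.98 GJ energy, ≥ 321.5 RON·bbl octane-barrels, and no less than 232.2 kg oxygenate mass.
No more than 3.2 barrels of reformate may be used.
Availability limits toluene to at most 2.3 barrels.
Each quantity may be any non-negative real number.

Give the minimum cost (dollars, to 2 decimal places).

Treat it as an LP. Let x1 = barrels of toluene, x2 = barrels of MTBE, x3 = barrels of reformate.
Minimise 209.15x1 + 178.24x2 + 132.61x3 subject to:
  5.54x1 + 4.19x2 + 5.53x3 ≥ 15.98   (energy)
  113.7x1 + 120.7x2 + 97.3x3 ≥ 321.5   (octane-barrels)
  120.6x2 ≥ 232.2   (oxygenate mass)
  x3 ≤ 3.2
  x1 ≤ 2.3
  x1, x2, x3 ≥ 0.
The minimum-cost mix takes nothing from toluene — only MTBE, reformate. The energy and oxygenate mass requirements are met with equality.
Solving gives x2 = 1.9254, x3 = 1.4309.
Cost = 178.24·1.9254 + 132.61·1.4309 = 532.9349.

$532.93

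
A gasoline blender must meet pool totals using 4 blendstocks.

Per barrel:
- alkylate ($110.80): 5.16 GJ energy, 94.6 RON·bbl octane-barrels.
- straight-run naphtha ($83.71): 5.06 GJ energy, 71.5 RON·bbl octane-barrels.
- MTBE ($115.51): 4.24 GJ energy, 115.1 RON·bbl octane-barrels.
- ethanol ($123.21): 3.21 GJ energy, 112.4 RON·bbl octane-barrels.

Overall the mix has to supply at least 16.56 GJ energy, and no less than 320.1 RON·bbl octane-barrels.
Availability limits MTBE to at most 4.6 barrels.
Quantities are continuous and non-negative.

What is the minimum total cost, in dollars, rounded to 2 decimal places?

$344.74

Treat it as an LP. Let x1 = barrels of alkylate, x2 = barrels of straight-run naphtha, x3 = barrels of MTBE, x4 = barrels of ethanol.
Minimize 110.8x1 + 83.71x2 + 115.51x3 + 123.21x4 s.t.:
  5.16x1 + 5.06x2 + 4.24x3 + 3.21x4 ≥ 16.56   (energy)
  94.6x1 + 71.5x2 + 115.1x3 + 112.4x4 ≥ 320.1   (octane-barrels)
  x3 ≤ 4.6
  x1, x2, x3, x4 ≥ 0.
The optimal basis is {straight-run naphtha, MTBE}; alkylate, ethanol drop out. The energy and octane-barrels requirements are met with equality.
So straight-run naphtha = 1.9654 barrels, MTBE = 1.5602 barrels.
Objective = 83.71·1.9654 + 115.51·1.5602 = 344.7423.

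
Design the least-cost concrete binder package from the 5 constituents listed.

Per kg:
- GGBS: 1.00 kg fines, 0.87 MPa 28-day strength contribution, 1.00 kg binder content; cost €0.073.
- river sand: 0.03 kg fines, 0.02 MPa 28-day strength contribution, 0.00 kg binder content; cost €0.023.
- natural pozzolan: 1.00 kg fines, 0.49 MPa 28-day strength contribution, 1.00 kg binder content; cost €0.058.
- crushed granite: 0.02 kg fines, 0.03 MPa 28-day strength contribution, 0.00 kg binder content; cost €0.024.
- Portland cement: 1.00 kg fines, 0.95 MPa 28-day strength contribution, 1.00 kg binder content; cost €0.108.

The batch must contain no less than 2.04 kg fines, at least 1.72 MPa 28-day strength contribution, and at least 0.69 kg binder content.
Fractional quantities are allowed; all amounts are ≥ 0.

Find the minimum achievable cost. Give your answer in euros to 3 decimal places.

Let x1 = kg of GGBS, x2 = kg of river sand, x3 = kg of natural pozzolan, x4 = kg of crushed granite, x5 = kg of Portland cement.
min 0.073x1 + 0.023x2 + 0.058x3 + 0.024x4 + 0.108x5 subject to:
  1x1 + 0.03x2 + 1x3 + 0.02x4 + 1x5 ≥ 2.04   (fines)
  0.87x1 + 0.02x2 + 0.49x3 + 0.03x4 + 0.95x5 ≥ 1.72   (28-day strength contribution)
  1x1 + 1x3 + 1x5 ≥ 0.69   (binder content)
  x1, x2, x3, x4, x5 ≥ 0.
The minimum-cost mix takes nothing from river sand, crushed granite, Portland cement — only GGBS, natural pozzolan. Binding constraints: fines and 28-day strength contribution.
So GGBS = 1.896 kg, natural pozzolan = 0.1442 kg.
Objective = 0.073·1.896 + 0.058·0.1442 = 0.14677.

€0.147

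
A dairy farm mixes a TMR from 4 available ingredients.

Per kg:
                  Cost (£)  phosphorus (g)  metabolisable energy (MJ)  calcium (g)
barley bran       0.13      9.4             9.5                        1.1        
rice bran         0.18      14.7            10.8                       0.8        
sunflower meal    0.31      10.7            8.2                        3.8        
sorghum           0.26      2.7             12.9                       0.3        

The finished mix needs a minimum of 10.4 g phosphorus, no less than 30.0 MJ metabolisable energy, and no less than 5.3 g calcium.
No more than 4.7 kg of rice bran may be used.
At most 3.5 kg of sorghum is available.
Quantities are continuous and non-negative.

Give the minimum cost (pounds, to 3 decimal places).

Let x1 = kg of barley bran, x2 = kg of rice bran, x3 = kg of sunflower meal, x4 = kg of sorghum.
min 0.13x1 + 0.18x2 + 0.31x3 + 0.26x4 with:
  9.4x1 + 14.7x2 + 10.7x3 + 2.7x4 ≥ 10.4   (phosphorus)
  9.5x1 + 10.8x2 + 8.2x3 + 12.9x4 ≥ 30   (metabolisable energy)
  1.1x1 + 0.8x2 + 3.8x3 + 0.3x4 ≥ 5.3   (calcium)
  x2 ≤ 4.7
  x4 ≤ 3.5
  x1, x2, x3, x4 ≥ 0.
The minimum-cost mix takes nothing from rice bran, sorghum — only barley bran, sunflower meal. Binding constraints: metabolisable energy and calcium.
Solving gives x1 = 2.605, x3 = 0.6407.
Objective = 0.13·2.605 + 0.31·0.6407 = 0.53727.

£0.537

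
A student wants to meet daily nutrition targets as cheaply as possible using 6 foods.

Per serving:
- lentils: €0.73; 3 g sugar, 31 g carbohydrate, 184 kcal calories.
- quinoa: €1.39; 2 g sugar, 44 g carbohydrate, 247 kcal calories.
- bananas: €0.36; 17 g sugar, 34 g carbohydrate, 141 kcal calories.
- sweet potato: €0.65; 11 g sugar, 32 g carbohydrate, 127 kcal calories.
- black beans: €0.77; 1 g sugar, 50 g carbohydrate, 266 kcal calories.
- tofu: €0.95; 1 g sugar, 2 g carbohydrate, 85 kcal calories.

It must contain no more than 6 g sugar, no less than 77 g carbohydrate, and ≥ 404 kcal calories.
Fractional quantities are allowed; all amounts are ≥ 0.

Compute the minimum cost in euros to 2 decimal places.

Let x1 = servings of lentils, x2 = servings of quinoa, x3 = servings of bananas, x4 = servings of sweet potato, x5 = servings of black beans, x6 = servings of tofu.
Minimise 0.73x1 + 1.39x2 + 0.36x3 + 0.65x4 + 0.77x5 + 0.95x6 s.t.:
  3x1 + 2x2 + 17x3 + 11x4 + 1x5 + 1x6 ≤ 6   (sugar)
  31x1 + 44x2 + 34x3 + 32x4 + 50x5 + 2x6 ≥ 77   (carbohydrate)
  184x1 + 247x2 + 141x3 + 127x4 + 266x5 + 85x6 ≥ 404   (calories)
  x1, x2, x3, x4, x5, x6 ≥ 0.
The cheapest feasible vertex uses only bananas, black beans; lentils, quinoa, sweet potato, tofu are not used. There the sugar and calories constraints are tight.
Solving gives x3 = 0.2721, x5 = 1.375.
Cost = 0.36·0.2721 + 0.77·1.375 = 1.1567.

€1.16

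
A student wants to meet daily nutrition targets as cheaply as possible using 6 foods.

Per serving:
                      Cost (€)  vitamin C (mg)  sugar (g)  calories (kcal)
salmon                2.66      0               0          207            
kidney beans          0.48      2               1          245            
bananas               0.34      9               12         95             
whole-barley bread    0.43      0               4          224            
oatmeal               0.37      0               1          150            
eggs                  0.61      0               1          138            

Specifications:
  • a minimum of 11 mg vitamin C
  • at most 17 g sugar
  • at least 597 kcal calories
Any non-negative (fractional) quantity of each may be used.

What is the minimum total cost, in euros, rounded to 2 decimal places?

This is a linear program. Let x1 = servings of salmon, x2 = servings of kidney beans, x3 = servings of bananas, x4 = servings of whole-barley bread, x5 = servings of oatmeal, x6 = servings of eggs.
Minimize 2.66x1 + 0.48x2 + 0.34x3 + 0.43x4 + 0.37x5 + 0.61x6 s.t.:
  2x2 + 9x3 ≥ 11   (vitamin C)
  1x2 + 12x3 + 4x4 + 1x5 + 1x6 ≤ 17   (sugar)
  207x1 + 245x2 + 95x3 + 224x4 + 150x5 + 138x6 ≥ 597   (calories)
  x1, x2, x3, x4, x5, x6 ≥ 0.
The optimal basis is {kidney beans, bananas}; salmon, whole-barley bread, oatmeal, eggs drop out. There the vitamin C and calories constraints are tight.
Optimal quantities: kidney beans = 2.148 servings, bananas = 0.7449 servings.
Cost = 0.48·2.148 + 0.34·0.7449 = 1.2843.

€1.28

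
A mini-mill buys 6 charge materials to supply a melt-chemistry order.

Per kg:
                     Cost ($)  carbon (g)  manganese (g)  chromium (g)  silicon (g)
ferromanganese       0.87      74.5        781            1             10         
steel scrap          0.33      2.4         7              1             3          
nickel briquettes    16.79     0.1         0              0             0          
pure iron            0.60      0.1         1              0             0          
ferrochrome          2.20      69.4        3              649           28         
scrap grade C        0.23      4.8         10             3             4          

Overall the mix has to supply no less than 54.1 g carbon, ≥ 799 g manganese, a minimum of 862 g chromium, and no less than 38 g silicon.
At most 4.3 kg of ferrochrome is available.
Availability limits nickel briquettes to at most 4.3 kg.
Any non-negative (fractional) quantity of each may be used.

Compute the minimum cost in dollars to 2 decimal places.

Treat it as an LP. Let x1 = kg of ferromanganese, x2 = kg of steel scrap, x3 = kg of nickel briquettes, x4 = kg of pure iron, x5 = kg of ferrochrome, x6 = kg of scrap grade C.
Minimise 0.87x1 + 0.33x2 + 16.79x3 + 0.6x4 + 2.2x5 + 0.23x6 s.t.:
  74.5x1 + 2.4x2 + 0.1x3 + 0.1x4 + 69.4x5 + 4.8x6 ≥ 54.1   (carbon)
  781x1 + 7x2 + 1x4 + 3x5 + 10x6 ≥ 799   (manganese)
  1x1 + 1x2 + 649x5 + 3x6 ≥ 862   (chromium)
  10x1 + 3x2 + 28x5 + 4x6 ≥ 38   (silicon)
  x5 ≤ 4.3
  x3 ≤ 4.3
  x1, x2, x3, x4, x5, x6 ≥ 0.
The cheapest feasible vertex uses only ferromanganese, ferrochrome; steel scrap, nickel briquettes, pure iron, scrap grade C are not used. Binding constraints: manganese and chromium.
Solving gives x1 = 1.018, x5 = 1.3266.
Cost = 0.87·1.018 + 2.2·1.3266 = 3.8042.

$3.80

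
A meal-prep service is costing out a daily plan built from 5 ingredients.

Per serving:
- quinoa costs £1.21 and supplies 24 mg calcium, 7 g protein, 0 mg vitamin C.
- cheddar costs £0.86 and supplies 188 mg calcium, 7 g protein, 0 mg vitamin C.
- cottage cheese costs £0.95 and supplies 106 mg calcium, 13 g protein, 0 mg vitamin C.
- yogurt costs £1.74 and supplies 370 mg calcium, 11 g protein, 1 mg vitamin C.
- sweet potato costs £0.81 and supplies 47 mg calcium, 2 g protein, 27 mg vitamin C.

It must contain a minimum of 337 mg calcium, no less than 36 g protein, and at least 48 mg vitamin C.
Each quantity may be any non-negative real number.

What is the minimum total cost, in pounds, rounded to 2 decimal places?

£3.81

This is a linear program. Let x1 = servings of quinoa, x2 = servings of cheddar, x3 = servings of cottage cheese, x4 = servings of yogurt, x5 = servings of sweet potato.
Minimise 1.21x1 + 0.86x2 + 0.95x3 + 1.74x4 + 0.81x5 s.t.:
  24x1 + 188x2 + 106x3 + 370x4 + 47x5 ≥ 337   (calcium)
  7x1 + 7x2 + 13x3 + 11x4 + 2x5 ≥ 36   (protein)
  1x4 + 27x5 ≥ 48   (vitamin C)
  x1, x2, x3, x4, x5 ≥ 0.
The cheapest feasible vertex uses only cottage cheese, sweet potato; quinoa, cheddar, yogurt are not used. There the protein and vitamin C constraints are tight.
So cottage cheese = 2.496 servings, sweet potato = 1.778 servings.
Objective = 0.95·2.496 + 0.81·1.778 = 3.8114.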